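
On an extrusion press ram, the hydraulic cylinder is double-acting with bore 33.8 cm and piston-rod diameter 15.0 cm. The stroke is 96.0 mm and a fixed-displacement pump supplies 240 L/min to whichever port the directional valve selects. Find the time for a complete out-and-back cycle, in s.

t ≈ 3.88 s

Cap-side area A_cap = π/4 × (33.8 cm)² = 897.3 cm^2
Rod-side annular area A_ann = π/4 × (33.8² − 15.0²) = 720.6 cm^2
t_ext = A_cap·L/Q = 2.153 s
t_ret = A_ann·L/Q = 1.729 s
t_cycle = t_ext + t_ret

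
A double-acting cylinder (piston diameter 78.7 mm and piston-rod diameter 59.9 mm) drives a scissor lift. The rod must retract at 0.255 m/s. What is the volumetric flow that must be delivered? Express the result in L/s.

Q ≈ 0.522 L/s

Rod-side annular area A_ann = π/4 × (78.7² − 59.9²) = 2046 mm^2
Q = A × v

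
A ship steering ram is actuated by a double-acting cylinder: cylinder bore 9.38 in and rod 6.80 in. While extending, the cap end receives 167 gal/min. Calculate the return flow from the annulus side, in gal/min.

Q_out ≈ 79.2 gal/min

Cap-side area A_cap = π/4 × (9.38 in)² = 69.10 in^2
Rod-side annular area A_ann = π/4 × (9.38² − 6.80²) = 32.79 in^2
Piston speed v = Q_in/A_cap; rod-end outflow Q_out = v × A_ann = Q_in × A_ann/A_cap.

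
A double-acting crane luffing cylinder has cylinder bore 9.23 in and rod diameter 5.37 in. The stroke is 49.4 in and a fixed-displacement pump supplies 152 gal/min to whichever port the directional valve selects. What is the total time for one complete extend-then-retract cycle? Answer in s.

Cap-side area A_cap = π/4 × (9.23 in)² = 66.91 in^2
Rod-side annular area A_ann = π/4 × (9.23² − 5.37²) = 44.26 in^2
t_ext = A_cap·L/Q = 5.648 s
t_ret = A_ann·L/Q = 3.736 s
t_cycle = t_ext + t_ret

t ≈ 9.38 s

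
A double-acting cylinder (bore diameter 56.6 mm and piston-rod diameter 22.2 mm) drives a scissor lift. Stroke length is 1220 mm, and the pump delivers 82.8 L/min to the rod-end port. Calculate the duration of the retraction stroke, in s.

t ≈ 1.88 s

Rod-side annular area A_ann = π/4 × (56.6² − 22.2²) = 2129 mm^2
Swept volume V = A × L; t = V / Q = A·L / Q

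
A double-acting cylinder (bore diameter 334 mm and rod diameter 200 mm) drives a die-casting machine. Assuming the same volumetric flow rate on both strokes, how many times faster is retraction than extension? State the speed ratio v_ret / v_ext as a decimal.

Cap-side area A_cap = π/4 × (334 mm)² = 87620 mm^2
Rod-side annular area A_ann = π/4 × (334² − 200²) = 56200 mm^2
For equal Q, v ∝ 1/A, so v_ret/v_ext = A_cap/A_ann.

v_ret/v_ext ≈ 1.56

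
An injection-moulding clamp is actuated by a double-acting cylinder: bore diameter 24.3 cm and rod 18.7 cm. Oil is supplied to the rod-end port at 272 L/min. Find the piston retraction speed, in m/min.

v ≈ 14.4 m/min

Rod-side annular area A_ann = π/4 × (24.3² − 18.7²) = 189.1 cm^2
Flow into the rod-end port fills the annular volume.
v = Q / A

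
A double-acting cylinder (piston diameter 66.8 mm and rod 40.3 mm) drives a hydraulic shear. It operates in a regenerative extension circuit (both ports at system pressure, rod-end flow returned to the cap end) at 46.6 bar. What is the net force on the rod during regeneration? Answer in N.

F ≈ 5940 N

With equal pressure on both faces, forces on the annular region cancel; the net push is pressure × rod cross-section.
Rod cross-section A_rod = π/4 × (40.3 mm)² = 1276 mm^2
F = P × A_rod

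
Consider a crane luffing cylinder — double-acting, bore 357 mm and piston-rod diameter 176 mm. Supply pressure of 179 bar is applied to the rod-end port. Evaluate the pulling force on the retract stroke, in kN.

F ≈ 1360 kN

Rod-side annular area A_ann = π/4 × (357² − 176²) = 75770 mm^2
On retraction the pressure acts on the annular area (bore minus rod).
F = P × A_ann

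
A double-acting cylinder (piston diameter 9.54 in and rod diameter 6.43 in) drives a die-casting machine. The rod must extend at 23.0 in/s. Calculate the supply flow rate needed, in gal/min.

Cap-side area A_cap = π/4 × (9.54 in)² = 71.48 in^2
Q = A × v

Q ≈ 427 gal/min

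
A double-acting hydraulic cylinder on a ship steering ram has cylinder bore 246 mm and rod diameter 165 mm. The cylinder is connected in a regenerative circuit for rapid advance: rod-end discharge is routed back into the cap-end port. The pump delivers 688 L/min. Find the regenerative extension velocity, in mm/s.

v ≈ 536 mm/s

In regeneration the rod-end outflow joins the pump flow into the cap end, so the net volume the pump must supply per unit advance equals the rod cross-section area.
Rod cross-section A_rod = π/4 × (165 mm)² = 21380 mm^2
v = Q_pump / A_rod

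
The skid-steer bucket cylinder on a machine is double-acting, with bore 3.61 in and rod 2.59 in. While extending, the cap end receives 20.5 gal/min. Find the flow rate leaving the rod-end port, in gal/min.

Q_out ≈ 9.95 gal/min

Cap-side area A_cap = π/4 × (3.61 in)² = 10.24 in^2
Rod-side annular area A_ann = π/4 × (3.61² − 2.59²) = 4.967 in^2
Piston speed v = Q_in/A_cap; rod-end outflow Q_out = v × A_ann = Q_in × A_ann/A_cap.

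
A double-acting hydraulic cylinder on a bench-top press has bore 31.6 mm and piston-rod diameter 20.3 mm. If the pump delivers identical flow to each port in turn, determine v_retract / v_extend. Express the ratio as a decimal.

v_ret/v_ext ≈ 1.70

Cap-side area A_cap = π/4 × (31.6 mm)² = 784.3 mm^2
Rod-side annular area A_ann = π/4 × (31.6² − 20.3²) = 460.6 mm^2
For equal Q, v ∝ 1/A, so v_ret/v_ext = A_cap/A_ann.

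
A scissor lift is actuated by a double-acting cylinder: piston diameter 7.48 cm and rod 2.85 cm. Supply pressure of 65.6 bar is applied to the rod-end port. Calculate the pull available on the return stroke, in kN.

F ≈ 24.6 kN

Rod-side annular area A_ann = π/4 × (7.48² − 2.85²) = 37.56 cm^2
On retraction the pressure acts on the annular area (bore minus rod).
F = P × A_ann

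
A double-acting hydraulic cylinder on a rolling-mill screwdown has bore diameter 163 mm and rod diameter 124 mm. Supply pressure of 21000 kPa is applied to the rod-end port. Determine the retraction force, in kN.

F ≈ 185 kN

Rod-side annular area A_ann = π/4 × (163² − 124²) = 8791 mm^2
On retraction the pressure acts on the annular area (bore minus rod).
F = P × A_ann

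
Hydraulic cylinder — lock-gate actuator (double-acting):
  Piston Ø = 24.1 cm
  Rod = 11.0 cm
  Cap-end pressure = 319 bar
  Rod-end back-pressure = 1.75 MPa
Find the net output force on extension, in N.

Cap-side area A_cap = π/4 × (24.1 cm)² = 456.2 cm^2
Rod-side annular area A_ann = π/4 × (24.1² − 11.0²) = 361.1 cm^2
Net thrust = P_cap·A_cap − P_rod·A_ann = 1.455e6 N − 63200 N

F ≈ 1.39e6 N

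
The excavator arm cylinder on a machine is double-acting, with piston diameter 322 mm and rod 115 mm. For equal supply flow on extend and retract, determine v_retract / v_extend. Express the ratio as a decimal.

Cap-side area A_cap = π/4 × (322 mm)² = 81430 mm^2
Rod-side annular area A_ann = π/4 × (322² − 115²) = 71050 mm^2
For equal Q, v ∝ 1/A, so v_ret/v_ext = A_cap/A_ann.

v_ret/v_ext ≈ 1.15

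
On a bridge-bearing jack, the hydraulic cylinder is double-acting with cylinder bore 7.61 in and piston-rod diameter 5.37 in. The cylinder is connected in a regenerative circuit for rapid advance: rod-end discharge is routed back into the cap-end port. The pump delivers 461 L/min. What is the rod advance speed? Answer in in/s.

In regeneration the rod-end outflow joins the pump flow into the cap end, so the net volume the pump must supply per unit advance equals the rod cross-section area.
Rod cross-section A_rod = π/4 × (5.37 in)² = 22.65 in^2
v = Q_pump / A_rod

v ≈ 20.7 in/s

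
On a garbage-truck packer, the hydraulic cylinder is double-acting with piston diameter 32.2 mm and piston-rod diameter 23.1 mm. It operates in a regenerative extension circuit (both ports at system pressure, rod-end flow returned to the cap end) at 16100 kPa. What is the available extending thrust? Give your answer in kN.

F ≈ 6.75 kN

With equal pressure on both faces, forces on the annular region cancel; the net push is pressure × rod cross-section.
Rod cross-section A_rod = π/4 × (23.1 mm)² = 419.1 mm^2
F = P × A_rod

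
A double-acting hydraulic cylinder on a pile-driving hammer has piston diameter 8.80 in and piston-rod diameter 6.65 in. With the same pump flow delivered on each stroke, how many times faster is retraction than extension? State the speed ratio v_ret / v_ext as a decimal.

Cap-side area A_cap = π/4 × (8.80 in)² = 60.82 in^2
Rod-side annular area A_ann = π/4 × (8.80² − 6.65²) = 26.09 in^2
For equal Q, v ∝ 1/A, so v_ret/v_ext = A_cap/A_ann.

v_ret/v_ext ≈ 2.33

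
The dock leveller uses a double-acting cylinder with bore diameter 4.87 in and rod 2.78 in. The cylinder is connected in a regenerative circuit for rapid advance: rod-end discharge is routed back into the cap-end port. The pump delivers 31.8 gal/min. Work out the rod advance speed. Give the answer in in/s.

In regeneration the rod-end outflow joins the pump flow into the cap end, so the net volume the pump must supply per unit advance equals the rod cross-section area.
Rod cross-section A_rod = π/4 × (2.78 in)² = 6.070 in^2
v = Q_pump / A_rod

v ≈ 20.2 in/s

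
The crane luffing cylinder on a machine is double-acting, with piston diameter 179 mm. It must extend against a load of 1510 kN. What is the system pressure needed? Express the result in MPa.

Cap-side area A_cap = π/4 × (179 mm)² = 25160 mm^2
P = F / A = 1510 kN / A

P ≈ 60.0 MPa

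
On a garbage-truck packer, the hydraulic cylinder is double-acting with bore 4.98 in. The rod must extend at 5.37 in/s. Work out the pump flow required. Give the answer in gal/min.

Q ≈ 27.2 gal/min

Cap-side area A_cap = π/4 × (4.98 in)² = 19.48 in^2
Q = A × v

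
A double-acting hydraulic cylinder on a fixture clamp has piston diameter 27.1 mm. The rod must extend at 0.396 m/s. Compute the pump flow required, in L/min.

Cap-side area A_cap = π/4 × (27.1 mm)² = 576.8 mm^2
Q = A × v

Q ≈ 13.7 L/min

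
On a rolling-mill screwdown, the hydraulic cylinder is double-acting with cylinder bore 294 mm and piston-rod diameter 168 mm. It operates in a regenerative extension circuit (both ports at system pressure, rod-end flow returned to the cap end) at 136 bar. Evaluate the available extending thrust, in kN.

F ≈ 301 kN

With equal pressure on both faces, forces on the annular region cancel; the net push is pressure × rod cross-section.
Rod cross-section A_rod = π/4 × (168 mm)² = 22170 mm^2
F = P × A_rod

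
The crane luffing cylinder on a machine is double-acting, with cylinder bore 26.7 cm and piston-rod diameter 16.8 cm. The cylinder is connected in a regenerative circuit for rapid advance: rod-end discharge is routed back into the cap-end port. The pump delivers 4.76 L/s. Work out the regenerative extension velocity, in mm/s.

In regeneration the rod-end outflow joins the pump flow into the cap end, so the net volume the pump must supply per unit advance equals the rod cross-section area.
Rod cross-section A_rod = π/4 × (16.8 cm)² = 221.7 cm^2
v = Q_pump / A_rod

v ≈ 215 mm/s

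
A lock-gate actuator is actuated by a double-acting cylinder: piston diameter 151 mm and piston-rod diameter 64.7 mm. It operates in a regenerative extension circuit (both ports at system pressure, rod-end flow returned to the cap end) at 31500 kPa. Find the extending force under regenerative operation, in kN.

F ≈ 104 kN

With equal pressure on both faces, forces on the annular region cancel; the net push is pressure × rod cross-section.
Rod cross-section A_rod = π/4 × (64.7 mm)² = 3288 mm^2
F = P × A_rod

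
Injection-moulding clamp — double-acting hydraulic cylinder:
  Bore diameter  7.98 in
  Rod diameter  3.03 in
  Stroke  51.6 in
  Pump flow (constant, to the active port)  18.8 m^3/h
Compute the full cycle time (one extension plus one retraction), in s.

t ≈ 15.0 s

Cap-side area A_cap = π/4 × (7.98 in)² = 50.01 in^2
Rod-side annular area A_ann = π/4 × (7.98² − 3.03²) = 42.80 in^2
t_ext = A_cap·L/Q = 8.098 s
t_ret = A_ann·L/Q = 6.931 s
t_cycle = t_ext + t_ret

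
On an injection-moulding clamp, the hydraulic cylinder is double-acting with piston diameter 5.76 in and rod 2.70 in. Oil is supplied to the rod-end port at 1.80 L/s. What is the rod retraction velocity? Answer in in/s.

Rod-side annular area A_ann = π/4 × (5.76² − 2.70²) = 20.33 in^2
Flow into the rod-end port fills the annular volume.
v = Q / A

v ≈ 5.40 in/s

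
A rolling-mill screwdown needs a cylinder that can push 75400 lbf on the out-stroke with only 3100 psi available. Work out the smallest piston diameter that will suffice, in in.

Extension force acts on the full piston face: F = P × (π/4)D².
D = √(4F / (πP)) = √(4 × 75400 lbf / (π × 3100 psi))

D ≈ 5.56 in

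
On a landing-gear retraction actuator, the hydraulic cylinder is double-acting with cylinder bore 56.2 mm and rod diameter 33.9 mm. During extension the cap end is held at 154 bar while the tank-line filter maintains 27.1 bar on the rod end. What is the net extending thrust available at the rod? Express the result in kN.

F ≈ 33.9 kN

Cap-side area A_cap = π/4 × (56.2 mm)² = 2481 mm^2
Rod-side annular area A_ann = π/4 × (56.2² − 33.9²) = 1578 mm^2
Net thrust = P_cap·A_cap − P_rod·A_ann = 38.20 kN − 4.277 kN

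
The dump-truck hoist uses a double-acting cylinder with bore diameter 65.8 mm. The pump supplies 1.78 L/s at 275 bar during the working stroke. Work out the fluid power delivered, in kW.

Hydraulic power = P × Q

W ≈ 49.0 kW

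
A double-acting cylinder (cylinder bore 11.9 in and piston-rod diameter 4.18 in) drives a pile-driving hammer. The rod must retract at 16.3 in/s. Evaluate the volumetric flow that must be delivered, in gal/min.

Q ≈ 413 gal/min

Rod-side annular area A_ann = π/4 × (11.9² − 4.18²) = 97.50 in^2
Q = A × v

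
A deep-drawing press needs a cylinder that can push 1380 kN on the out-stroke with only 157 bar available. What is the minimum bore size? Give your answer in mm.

Extension force acts on the full piston face: F = P × (π/4)D².
D = √(4F / (πP)) = √(4 × 1380 kN / (π × 157 bar))

D ≈ 335 mm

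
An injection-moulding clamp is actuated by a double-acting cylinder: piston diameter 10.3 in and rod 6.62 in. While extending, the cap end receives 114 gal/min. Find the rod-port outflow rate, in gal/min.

Cap-side area A_cap = π/4 × (10.3 in)² = 83.32 in^2
Rod-side annular area A_ann = π/4 × (10.3² − 6.62²) = 48.90 in^2
Piston speed v = Q_in/A_cap; rod-end outflow Q_out = v × A_ann = Q_in × A_ann/A_cap.

Q_out ≈ 66.9 gal/min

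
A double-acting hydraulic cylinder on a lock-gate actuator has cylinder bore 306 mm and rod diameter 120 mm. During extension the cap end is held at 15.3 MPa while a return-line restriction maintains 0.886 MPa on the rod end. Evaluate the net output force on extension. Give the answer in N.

F ≈ 1.07e6 N

Cap-side area A_cap = π/4 × (306 mm)² = 73540 mm^2
Rod-side annular area A_ann = π/4 × (306² − 120²) = 62230 mm^2
Net thrust = P_cap·A_cap − P_rod·A_ann = 1.125e6 N − 55140 N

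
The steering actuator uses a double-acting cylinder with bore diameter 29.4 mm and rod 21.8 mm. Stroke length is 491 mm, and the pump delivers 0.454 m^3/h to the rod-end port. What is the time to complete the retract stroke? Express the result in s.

t ≈ 1.19 s

Rod-side annular area A_ann = π/4 × (29.4² − 21.8²) = 305.6 mm^2
Swept volume V = A × L; t = V / Q = A·L / Q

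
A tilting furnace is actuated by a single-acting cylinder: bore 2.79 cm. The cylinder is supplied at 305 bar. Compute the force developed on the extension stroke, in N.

F ≈ 18600 N

Cap-side area A_cap = π/4 × (2.79 cm)² = 6.114 cm^2
F = P × A_cap = 305 bar × A_cap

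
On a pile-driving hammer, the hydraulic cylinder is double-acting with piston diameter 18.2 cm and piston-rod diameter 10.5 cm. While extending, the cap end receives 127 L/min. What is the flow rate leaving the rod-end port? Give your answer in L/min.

Cap-side area A_cap = π/4 × (18.2 cm)² = 260.2 cm^2
Rod-side annular area A_ann = π/4 × (18.2² − 10.5²) = 173.6 cm^2
Piston speed v = Q_in/A_cap; rod-end outflow Q_out = v × A_ann = Q_in × A_ann/A_cap.

Q_out ≈ 84.7 L/min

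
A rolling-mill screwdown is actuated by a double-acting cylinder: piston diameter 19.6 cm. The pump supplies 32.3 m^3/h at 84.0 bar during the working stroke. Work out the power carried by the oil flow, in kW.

W ≈ 75.4 kW

Hydraulic power = P × Q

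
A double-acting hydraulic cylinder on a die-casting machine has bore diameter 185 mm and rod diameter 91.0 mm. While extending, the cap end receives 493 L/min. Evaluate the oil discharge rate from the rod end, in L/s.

Q_out ≈ 6.23 L/s

Cap-side area A_cap = π/4 × (185 mm)² = 26880 mm^2
Rod-side annular area A_ann = π/4 × (185² − 91.0²) = 20380 mm^2
Piston speed v = Q_in/A_cap; rod-end outflow Q_out = v × A_ann = Q_in × A_ann/A_cap.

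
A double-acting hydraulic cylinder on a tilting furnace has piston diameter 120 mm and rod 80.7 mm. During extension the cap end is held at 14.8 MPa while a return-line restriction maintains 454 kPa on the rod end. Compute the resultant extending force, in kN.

F ≈ 165 kN

Cap-side area A_cap = π/4 × (120 mm)² = 11310 mm^2
Rod-side annular area A_ann = π/4 × (120² − 80.7²) = 6195 mm^2
Net thrust = P_cap·A_cap − P_rod·A_ann = 167.4 kN − 2.812 kN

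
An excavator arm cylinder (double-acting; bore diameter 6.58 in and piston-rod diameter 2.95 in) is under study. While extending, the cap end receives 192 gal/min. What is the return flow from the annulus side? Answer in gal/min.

Cap-side area A_cap = π/4 × (6.58 in)² = 34.00 in^2
Rod-side annular area A_ann = π/4 × (6.58² − 2.95²) = 27.17 in^2
Piston speed v = Q_in/A_cap; rod-end outflow Q_out = v × A_ann = Q_in × A_ann/A_cap.

Q_out ≈ 153 gal/min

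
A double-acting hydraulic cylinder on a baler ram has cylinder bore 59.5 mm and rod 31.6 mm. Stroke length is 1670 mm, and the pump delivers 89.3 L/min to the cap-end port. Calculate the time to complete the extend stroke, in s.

Cap-side area A_cap = π/4 × (59.5 mm)² = 2781 mm^2
Swept volume V = A × L; t = V / Q = A·L / Q

t ≈ 3.12 s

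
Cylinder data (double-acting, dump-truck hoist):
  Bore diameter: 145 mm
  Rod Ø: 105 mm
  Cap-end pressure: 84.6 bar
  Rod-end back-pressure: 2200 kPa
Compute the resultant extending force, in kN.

Cap-side area A_cap = π/4 × (145 mm)² = 16510 mm^2
Rod-side annular area A_ann = π/4 × (145² − 105²) = 7854 mm^2
Net thrust = P_cap·A_cap − P_rod·A_ann = 139.7 kN − 17.28 kN

F ≈ 122 kN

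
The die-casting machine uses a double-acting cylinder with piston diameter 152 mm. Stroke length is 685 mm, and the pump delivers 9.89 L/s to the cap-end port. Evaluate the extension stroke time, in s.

Cap-side area A_cap = π/4 × (152 mm)² = 18150 mm^2
Swept volume V = A × L; t = V / Q = A·L / Q

t ≈ 1.26 s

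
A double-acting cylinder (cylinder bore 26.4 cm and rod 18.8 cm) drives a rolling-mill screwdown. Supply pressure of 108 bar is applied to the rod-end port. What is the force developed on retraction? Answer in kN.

F ≈ 291 kN

Rod-side annular area A_ann = π/4 × (26.4² − 18.8²) = 269.8 cm^2
On retraction the pressure acts on the annular area (bore minus rod).
F = P × A_ann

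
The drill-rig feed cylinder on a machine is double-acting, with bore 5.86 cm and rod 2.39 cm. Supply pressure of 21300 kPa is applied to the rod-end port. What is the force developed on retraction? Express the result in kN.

F ≈ 47.9 kN

Rod-side annular area A_ann = π/4 × (5.86² − 2.39²) = 22.48 cm^2
On retraction the pressure acts on the annular area (bore minus rod).
F = P × A_ann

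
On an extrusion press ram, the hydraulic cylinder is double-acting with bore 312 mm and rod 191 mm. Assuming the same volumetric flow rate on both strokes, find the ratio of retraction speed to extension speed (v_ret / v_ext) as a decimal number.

v_ret/v_ext ≈ 1.60

Cap-side area A_cap = π/4 × (312 mm)² = 76450 mm^2
Rod-side annular area A_ann = π/4 × (312² − 191²) = 47800 mm^2
For equal Q, v ∝ 1/A, so v_ret/v_ext = A_cap/A_ann.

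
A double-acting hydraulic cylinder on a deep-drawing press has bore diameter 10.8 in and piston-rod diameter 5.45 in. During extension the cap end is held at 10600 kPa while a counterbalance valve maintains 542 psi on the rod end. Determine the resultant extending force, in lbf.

Cap-side area A_cap = π/4 × (10.8 in)² = 91.61 in^2
Rod-side annular area A_ann = π/4 × (10.8² − 5.45²) = 68.28 in^2
Net thrust = P_cap·A_cap − P_rod·A_ann = 1.408e5 lbf − 37010 lbf

F ≈ 1.04e5 lbf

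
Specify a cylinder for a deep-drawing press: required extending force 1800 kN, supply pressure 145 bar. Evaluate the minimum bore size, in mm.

D ≈ 398 mm

Extension force acts on the full piston face: F = P × (π/4)D².
D = √(4F / (πP)) = √(4 × 1800 kN / (π × 145 bar))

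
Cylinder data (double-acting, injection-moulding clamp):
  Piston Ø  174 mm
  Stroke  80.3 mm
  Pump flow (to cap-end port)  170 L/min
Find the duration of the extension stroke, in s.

t ≈ 0.674 s

Cap-side area A_cap = π/4 × (174 mm)² = 23780 mm^2
Swept volume V = A × L; t = V / Q = A·L / Q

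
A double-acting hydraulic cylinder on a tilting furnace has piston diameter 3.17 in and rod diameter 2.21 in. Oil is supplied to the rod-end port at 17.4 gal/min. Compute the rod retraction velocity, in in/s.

Rod-side annular area A_ann = π/4 × (3.17² − 2.21²) = 4.056 in^2
Flow into the rod-end port fills the annular volume.
v = Q / A

v ≈ 16.5 in/s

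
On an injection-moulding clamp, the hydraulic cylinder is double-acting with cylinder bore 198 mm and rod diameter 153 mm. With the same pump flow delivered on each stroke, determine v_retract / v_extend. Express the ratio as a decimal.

Cap-side area A_cap = π/4 × (198 mm)² = 30790 mm^2
Rod-side annular area A_ann = π/4 × (198² − 153²) = 12410 mm^2
For equal Q, v ∝ 1/A, so v_ret/v_ext = A_cap/A_ann.

v_ret/v_ext ≈ 2.48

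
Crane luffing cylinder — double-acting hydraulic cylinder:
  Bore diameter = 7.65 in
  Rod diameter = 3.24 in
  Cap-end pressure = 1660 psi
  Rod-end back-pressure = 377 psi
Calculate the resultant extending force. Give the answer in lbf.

F ≈ 62100 lbf

Cap-side area A_cap = π/4 × (7.65 in)² = 45.96 in^2
Rod-side annular area A_ann = π/4 × (7.65² − 3.24²) = 37.72 in^2
Net thrust = P_cap·A_cap − P_rod·A_ann = 76300 lbf − 14220 lbf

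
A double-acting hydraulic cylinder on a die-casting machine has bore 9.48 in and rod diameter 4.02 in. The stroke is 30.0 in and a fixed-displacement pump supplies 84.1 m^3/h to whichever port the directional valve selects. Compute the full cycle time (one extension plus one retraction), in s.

Cap-side area A_cap = π/4 × (9.48 in)² = 70.58 in^2
Rod-side annular area A_ann = π/4 × (9.48² − 4.02²) = 57.89 in^2
t_ext = A_cap·L/Q = 1.485 s
t_ret = A_ann·L/Q = 1.218 s
t_cycle = t_ext + t_ret

t ≈ 2.70 s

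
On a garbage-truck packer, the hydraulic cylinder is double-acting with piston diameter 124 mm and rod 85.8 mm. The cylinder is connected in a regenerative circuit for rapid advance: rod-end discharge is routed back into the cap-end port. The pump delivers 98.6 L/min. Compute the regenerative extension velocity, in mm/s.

In regeneration the rod-end outflow joins the pump flow into the cap end, so the net volume the pump must supply per unit advance equals the rod cross-section area.
Rod cross-section A_rod = π/4 × (85.8 mm)² = 5782 mm^2
v = Q_pump / A_rod

v ≈ 284 mm/s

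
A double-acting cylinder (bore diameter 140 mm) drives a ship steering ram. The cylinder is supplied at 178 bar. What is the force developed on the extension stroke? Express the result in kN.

F ≈ 274 kN

Cap-side area A_cap = π/4 × (140 mm)² = 15390 mm^2
F = P × A_cap = 178 bar × A_cap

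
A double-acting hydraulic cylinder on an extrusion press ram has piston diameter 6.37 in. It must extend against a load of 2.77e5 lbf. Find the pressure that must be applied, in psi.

P ≈ 8690 psi

Cap-side area A_cap = π/4 × (6.37 in)² = 31.87 in^2
P = F / A = 2.77e5 lbf / A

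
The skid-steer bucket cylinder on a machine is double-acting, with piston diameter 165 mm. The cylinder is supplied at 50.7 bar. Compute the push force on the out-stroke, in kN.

Cap-side area A_cap = π/4 × (165 mm)² = 21380 mm^2
F = P × A_cap = 50.7 bar × A_cap

F ≈ 108 kN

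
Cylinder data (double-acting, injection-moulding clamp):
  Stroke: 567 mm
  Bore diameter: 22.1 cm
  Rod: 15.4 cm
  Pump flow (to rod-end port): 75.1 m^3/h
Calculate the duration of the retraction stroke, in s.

Rod-side annular area A_ann = π/4 × (22.1² − 15.4²) = 197.3 cm^2
Swept volume V = A × L; t = V / Q = A·L / Q

t ≈ 0.536 s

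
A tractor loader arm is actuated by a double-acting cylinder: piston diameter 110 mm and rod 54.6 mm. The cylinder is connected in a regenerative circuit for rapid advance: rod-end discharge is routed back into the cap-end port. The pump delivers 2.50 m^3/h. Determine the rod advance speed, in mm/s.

v ≈ 297 mm/s

In regeneration the rod-end outflow joins the pump flow into the cap end, so the net volume the pump must supply per unit advance equals the rod cross-section area.
Rod cross-section A_rod = π/4 × (54.6 mm)² = 2341 mm^2
v = Q_pump / A_rod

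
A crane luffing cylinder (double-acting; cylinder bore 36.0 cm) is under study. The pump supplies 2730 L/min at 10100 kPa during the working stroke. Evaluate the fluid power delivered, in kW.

W ≈ 460 kW

Hydraulic power = P × Q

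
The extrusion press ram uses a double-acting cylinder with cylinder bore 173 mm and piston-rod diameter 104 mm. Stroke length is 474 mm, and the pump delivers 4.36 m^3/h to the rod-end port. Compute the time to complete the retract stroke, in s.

Rod-side annular area A_ann = π/4 × (173² − 104²) = 15010 mm^2
Swept volume V = A × L; t = V / Q = A·L / Q

t ≈ 5.88 s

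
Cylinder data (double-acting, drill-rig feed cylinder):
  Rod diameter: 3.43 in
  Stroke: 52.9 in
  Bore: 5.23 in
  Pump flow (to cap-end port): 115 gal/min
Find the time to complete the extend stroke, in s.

Cap-side area A_cap = π/4 × (5.23 in)² = 21.48 in^2
Swept volume V = A × L; t = V / Q = A·L / Q

t ≈ 2.57 s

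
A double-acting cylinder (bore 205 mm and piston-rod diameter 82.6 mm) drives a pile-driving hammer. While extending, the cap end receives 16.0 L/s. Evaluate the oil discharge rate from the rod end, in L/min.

Cap-side area A_cap = π/4 × (205 mm)² = 33010 mm^2
Rod-side annular area A_ann = π/4 × (205² − 82.6²) = 27650 mm^2
Piston speed v = Q_in/A_cap; rod-end outflow Q_out = v × A_ann = Q_in × A_ann/A_cap.

Q_out ≈ 804 L/min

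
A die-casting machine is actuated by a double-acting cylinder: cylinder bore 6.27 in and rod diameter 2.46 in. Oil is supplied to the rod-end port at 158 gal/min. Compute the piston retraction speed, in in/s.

v ≈ 23.3 in/s

Rod-side annular area A_ann = π/4 × (6.27² − 2.46²) = 26.12 in^2
Flow into the rod-end port fills the annular volume.
v = Q / A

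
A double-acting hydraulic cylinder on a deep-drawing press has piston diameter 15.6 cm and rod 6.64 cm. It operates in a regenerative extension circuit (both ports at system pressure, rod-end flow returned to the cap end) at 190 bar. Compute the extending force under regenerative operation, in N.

With equal pressure on both faces, forces on the annular region cancel; the net push is pressure × rod cross-section.
Rod cross-section A_rod = π/4 × (6.64 cm)² = 34.63 cm^2
F = P × A_rod

F ≈ 65800 N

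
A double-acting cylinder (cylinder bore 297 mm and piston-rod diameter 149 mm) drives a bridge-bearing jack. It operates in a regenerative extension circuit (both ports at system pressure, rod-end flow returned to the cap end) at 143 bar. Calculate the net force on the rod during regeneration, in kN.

F ≈ 249 kN

With equal pressure on both faces, forces on the annular region cancel; the net push is pressure × rod cross-section.
Rod cross-section A_rod = π/4 × (149 mm)² = 17440 mm^2
F = P × A_rod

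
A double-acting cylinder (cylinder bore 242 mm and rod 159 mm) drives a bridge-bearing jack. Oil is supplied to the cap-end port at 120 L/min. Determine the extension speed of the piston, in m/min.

v ≈ 2.61 m/min

Cap-side area A_cap = π/4 × (242 mm)² = 46000 mm^2
v = Q / A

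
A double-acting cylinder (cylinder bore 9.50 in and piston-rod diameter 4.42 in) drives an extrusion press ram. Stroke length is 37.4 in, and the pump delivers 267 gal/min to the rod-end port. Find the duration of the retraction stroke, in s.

t ≈ 2.02 s

Rod-side annular area A_ann = π/4 × (9.50² − 4.42²) = 55.54 in^2
Swept volume V = A × L; t = V / Q = A·L / Q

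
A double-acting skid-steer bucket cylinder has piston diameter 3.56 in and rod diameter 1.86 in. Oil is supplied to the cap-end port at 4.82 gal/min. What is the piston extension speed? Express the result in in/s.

Cap-side area A_cap = π/4 × (3.56 in)² = 9.954 in^2
v = Q / A

v ≈ 1.86 in/s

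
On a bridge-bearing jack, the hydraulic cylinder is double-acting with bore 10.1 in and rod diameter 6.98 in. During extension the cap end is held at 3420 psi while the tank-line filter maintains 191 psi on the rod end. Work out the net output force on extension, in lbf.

Cap-side area A_cap = π/4 × (10.1 in)² = 80.12 in^2
Rod-side annular area A_ann = π/4 × (10.1² − 6.98²) = 41.85 in^2
Net thrust = P_cap·A_cap − P_rod·A_ann = 2.740e5 lbf − 7994 lbf

F ≈ 2.66e5 lbf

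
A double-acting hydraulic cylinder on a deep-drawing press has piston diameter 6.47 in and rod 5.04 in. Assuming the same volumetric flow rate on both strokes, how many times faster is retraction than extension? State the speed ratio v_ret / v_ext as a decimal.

v_ret/v_ext ≈ 2.54

Cap-side area A_cap = π/4 × (6.47 in)² = 32.88 in^2
Rod-side annular area A_ann = π/4 × (6.47² − 5.04²) = 12.93 in^2
For equal Q, v ∝ 1/A, so v_ret/v_ext = A_cap/A_ann.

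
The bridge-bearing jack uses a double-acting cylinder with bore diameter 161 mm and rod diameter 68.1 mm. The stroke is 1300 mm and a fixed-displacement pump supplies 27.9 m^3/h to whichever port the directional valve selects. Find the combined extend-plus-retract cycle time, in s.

Cap-side area A_cap = π/4 × (161 mm)² = 20360 mm^2
Rod-side annular area A_ann = π/4 × (161² − 68.1²) = 16720 mm^2
t_ext = A_cap·L/Q = 3.415 s
t_ret = A_ann·L/Q = 2.804 s
t_cycle = t_ext + t_ret

t ≈ 6.22 s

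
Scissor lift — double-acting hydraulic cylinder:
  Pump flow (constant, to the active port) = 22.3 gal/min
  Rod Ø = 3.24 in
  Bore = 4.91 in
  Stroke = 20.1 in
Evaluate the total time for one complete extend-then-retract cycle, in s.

Cap-side area A_cap = π/4 × (4.91 in)² = 18.93 in^2
Rod-side annular area A_ann = π/4 × (4.91² − 3.24²) = 10.69 in^2
t_ext = A_cap·L/Q = 4.433 s
t_ret = A_ann·L/Q = 2.503 s
t_cycle = t_ext + t_ret

t ≈ 6.94 s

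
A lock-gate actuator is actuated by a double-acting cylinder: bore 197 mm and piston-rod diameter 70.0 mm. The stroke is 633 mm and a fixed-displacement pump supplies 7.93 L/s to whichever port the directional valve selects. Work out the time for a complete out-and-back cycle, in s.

t ≈ 4.56 s

Cap-side area A_cap = π/4 × (197 mm)² = 30480 mm^2
Rod-side annular area A_ann = π/4 × (197² − 70.0²) = 26630 mm^2
t_ext = A_cap·L/Q = 2.433 s
t_ret = A_ann·L/Q = 2.126 s
t_cycle = t_ext + t_ret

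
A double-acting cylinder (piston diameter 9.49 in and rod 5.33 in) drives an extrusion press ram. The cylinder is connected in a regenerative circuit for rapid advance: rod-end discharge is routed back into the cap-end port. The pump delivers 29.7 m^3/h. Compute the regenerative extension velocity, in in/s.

In regeneration the rod-end outflow joins the pump flow into the cap end, so the net volume the pump must supply per unit advance equals the rod cross-section area.
Rod cross-section A_rod = π/4 × (5.33 in)² = 22.31 in^2
v = Q_pump / A_rod

v ≈ 22.6 in/s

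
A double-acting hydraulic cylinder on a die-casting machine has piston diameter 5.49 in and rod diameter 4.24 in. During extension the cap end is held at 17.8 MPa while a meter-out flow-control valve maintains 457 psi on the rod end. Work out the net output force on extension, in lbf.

F ≈ 56700 lbf

Cap-side area A_cap = π/4 × (5.49 in)² = 23.67 in^2
Rod-side annular area A_ann = π/4 × (5.49² − 4.24²) = 9.552 in^2
Net thrust = P_cap·A_cap − P_rod·A_ann = 61110 lbf − 4365 lbf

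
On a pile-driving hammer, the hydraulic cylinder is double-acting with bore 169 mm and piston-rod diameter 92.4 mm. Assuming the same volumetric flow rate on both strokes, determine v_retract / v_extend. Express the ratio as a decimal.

v_ret/v_ext ≈ 1.43

Cap-side area A_cap = π/4 × (169 mm)² = 22430 mm^2
Rod-side annular area A_ann = π/4 × (169² − 92.4²) = 15730 mm^2
For equal Q, v ∝ 1/A, so v_ret/v_ext = A_cap/A_ann.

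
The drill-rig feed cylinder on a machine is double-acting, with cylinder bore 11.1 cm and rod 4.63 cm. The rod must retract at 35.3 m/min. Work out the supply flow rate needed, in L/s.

Q ≈ 4.70 L/s

Rod-side annular area A_ann = π/4 × (11.1² − 4.63²) = 79.93 cm^2
Q = A × v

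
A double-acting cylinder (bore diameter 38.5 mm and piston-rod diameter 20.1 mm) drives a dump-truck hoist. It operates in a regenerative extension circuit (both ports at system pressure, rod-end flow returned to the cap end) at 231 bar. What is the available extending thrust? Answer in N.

F ≈ 7330 N

With equal pressure on both faces, forces on the annular region cancel; the net push is pressure × rod cross-section.
Rod cross-section A_rod = π/4 × (20.1 mm)² = 317.3 mm^2
F = P × A_rod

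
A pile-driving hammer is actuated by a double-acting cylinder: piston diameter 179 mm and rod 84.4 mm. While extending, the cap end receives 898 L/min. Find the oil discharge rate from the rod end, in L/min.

Q_out ≈ 698 L/min

Cap-side area A_cap = π/4 × (179 mm)² = 25160 mm^2
Rod-side annular area A_ann = π/4 × (179² − 84.4²) = 19570 mm^2
Piston speed v = Q_in/A_cap; rod-end outflow Q_out = v × A_ann = Q_in × A_ann/A_cap.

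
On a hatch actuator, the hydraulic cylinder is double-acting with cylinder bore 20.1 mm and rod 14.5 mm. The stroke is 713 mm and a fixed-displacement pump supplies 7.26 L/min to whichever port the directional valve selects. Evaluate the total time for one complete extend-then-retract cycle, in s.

Cap-side area A_cap = π/4 × (20.1 mm)² = 317.3 mm^2
Rod-side annular area A_ann = π/4 × (20.1² − 14.5²) = 152.2 mm^2
t_ext = A_cap·L/Q = 1.870 s
t_ret = A_ann·L/Q = 0.8967 s
t_cycle = t_ext + t_ret

t ≈ 2.77 s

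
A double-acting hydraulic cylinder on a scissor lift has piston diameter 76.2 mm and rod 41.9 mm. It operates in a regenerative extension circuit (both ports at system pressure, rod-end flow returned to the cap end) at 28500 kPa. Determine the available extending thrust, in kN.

With equal pressure on both faces, forces on the annular region cancel; the net push is pressure × rod cross-section.
Rod cross-section A_rod = π/4 × (41.9 mm)² = 1379 mm^2
F = P × A_rod

F ≈ 39.3 kN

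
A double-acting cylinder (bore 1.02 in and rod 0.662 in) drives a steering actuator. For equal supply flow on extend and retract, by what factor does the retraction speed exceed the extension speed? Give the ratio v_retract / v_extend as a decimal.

Cap-side area A_cap = π/4 × (1.02 in)² = 0.8171 in^2
Rod-side annular area A_ann = π/4 × (1.02² − 0.662²) = 0.4729 in^2
For equal Q, v ∝ 1/A, so v_ret/v_ext = A_cap/A_ann.

v_ret/v_ext ≈ 1.73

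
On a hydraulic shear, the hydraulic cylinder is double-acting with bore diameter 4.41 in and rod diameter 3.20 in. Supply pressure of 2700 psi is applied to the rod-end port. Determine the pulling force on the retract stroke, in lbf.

F ≈ 19500 lbf

Rod-side annular area A_ann = π/4 × (4.41² − 3.20²) = 7.232 in^2
On retraction the pressure acts on the annular area (bore minus rod).
F = P × A_ann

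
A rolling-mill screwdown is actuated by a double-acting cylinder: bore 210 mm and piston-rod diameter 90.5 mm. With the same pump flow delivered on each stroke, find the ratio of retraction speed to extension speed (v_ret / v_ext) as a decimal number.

v_ret/v_ext ≈ 1.23

Cap-side area A_cap = π/4 × (210 mm)² = 34640 mm^2
Rod-side annular area A_ann = π/4 × (210² − 90.5²) = 28200 mm^2
For equal Q, v ∝ 1/A, so v_ret/v_ext = A_cap/A_ann.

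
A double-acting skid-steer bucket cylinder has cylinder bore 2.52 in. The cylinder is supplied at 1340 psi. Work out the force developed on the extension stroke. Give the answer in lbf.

Cap-side area A_cap = π/4 × (2.52 in)² = 4.988 in^2
F = P × A_cap = 1340 psi × A_cap

F ≈ 6680 lbf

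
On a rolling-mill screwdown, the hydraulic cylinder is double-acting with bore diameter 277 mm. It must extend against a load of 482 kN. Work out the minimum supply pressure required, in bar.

Cap-side area A_cap = π/4 × (277 mm)² = 60260 mm^2
P = F / A = 482 kN / A

P ≈ 80.0 bar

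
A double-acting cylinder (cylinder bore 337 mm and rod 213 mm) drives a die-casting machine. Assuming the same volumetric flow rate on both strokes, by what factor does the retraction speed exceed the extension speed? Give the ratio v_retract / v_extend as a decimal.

v_ret/v_ext ≈ 1.67

Cap-side area A_cap = π/4 × (337 mm)² = 89200 mm^2
Rod-side annular area A_ann = π/4 × (337² − 213²) = 53560 mm^2
For equal Q, v ∝ 1/A, so v_ret/v_ext = A_cap/A_ann.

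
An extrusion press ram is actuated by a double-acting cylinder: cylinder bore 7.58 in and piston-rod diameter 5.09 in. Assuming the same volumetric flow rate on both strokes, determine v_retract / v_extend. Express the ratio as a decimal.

Cap-side area A_cap = π/4 × (7.58 in)² = 45.13 in^2
Rod-side annular area A_ann = π/4 × (7.58² − 5.09²) = 24.78 in^2
For equal Q, v ∝ 1/A, so v_ret/v_ext = A_cap/A_ann.

v_ret/v_ext ≈ 1.82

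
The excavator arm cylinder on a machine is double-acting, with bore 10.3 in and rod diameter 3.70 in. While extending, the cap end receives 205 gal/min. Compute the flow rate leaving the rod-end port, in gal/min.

Cap-side area A_cap = π/4 × (10.3 in)² = 83.32 in^2
Rod-side annular area A_ann = π/4 × (10.3² − 3.70²) = 72.57 in^2
Piston speed v = Q_in/A_cap; rod-end outflow Q_out = v × A_ann = Q_in × A_ann/A_cap.

Q_out ≈ 179 gal/min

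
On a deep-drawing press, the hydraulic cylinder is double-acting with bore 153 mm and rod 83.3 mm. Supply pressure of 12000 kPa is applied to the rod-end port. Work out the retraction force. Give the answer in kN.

Rod-side annular area A_ann = π/4 × (153² − 83.3²) = 12940 mm^2
On retraction the pressure acts on the annular area (bore minus rod).
F = P × A_ann

F ≈ 155 kN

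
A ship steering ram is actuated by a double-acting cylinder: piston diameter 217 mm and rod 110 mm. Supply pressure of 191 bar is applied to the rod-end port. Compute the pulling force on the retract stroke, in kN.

Rod-side annular area A_ann = π/4 × (217² − 110²) = 27480 mm^2
On retraction the pressure acts on the annular area (bore minus rod).
F = P × A_ann

F ≈ 525 kN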